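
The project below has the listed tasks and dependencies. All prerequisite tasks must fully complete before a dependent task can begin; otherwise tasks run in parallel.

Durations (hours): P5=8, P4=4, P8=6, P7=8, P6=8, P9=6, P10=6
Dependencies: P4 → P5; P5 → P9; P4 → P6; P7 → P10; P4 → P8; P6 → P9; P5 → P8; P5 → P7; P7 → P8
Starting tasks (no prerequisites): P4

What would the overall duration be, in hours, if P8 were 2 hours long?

Critical path before the change: P4→P5→P7→P8 = 4+8+8+6 = 26 giving 26 hours.
Since P8 is critical, the -4 change carries straight to that chain (now 22 hours).
Now P4→P5→P7→P10 = 4+8+8+6 = 26 is longest, so the finish becomes 26 hours.

26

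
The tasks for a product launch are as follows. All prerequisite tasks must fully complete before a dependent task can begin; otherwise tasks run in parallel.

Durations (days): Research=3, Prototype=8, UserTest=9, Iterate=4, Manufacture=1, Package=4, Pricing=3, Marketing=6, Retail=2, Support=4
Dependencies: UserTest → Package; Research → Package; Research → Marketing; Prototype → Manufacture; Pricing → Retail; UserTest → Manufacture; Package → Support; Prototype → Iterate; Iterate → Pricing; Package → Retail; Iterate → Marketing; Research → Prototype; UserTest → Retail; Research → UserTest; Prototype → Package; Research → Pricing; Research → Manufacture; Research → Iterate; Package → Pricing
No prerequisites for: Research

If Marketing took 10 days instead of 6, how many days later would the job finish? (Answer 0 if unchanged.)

4

The binding path is Research→Prototype→Iterate→Marketing = 3+8+4+6 = 21; finish at 21 days.
Since Marketing is critical, the +4 change carries straight to that chain (now 25 days).
The critical path is still Research→Prototype→Iterate→Marketing; finish is now 25 days.
Change in finish: 25 − 21 = +4 days.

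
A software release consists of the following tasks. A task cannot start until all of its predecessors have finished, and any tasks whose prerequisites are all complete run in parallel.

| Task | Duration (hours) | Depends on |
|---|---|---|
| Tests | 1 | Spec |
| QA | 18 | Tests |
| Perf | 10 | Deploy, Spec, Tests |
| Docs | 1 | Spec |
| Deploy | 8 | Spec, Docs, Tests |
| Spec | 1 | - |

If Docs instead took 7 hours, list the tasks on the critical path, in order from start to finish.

Baseline: Spec→Docs→Deploy→Perf = 1+1+8+10 = 20 → 20 hours.
Docs is on the critical path; changing it to 7 makes that path 26 hours.
That remains the longest chain; total 26 hours.

Spec, Docs, Deploy, Perf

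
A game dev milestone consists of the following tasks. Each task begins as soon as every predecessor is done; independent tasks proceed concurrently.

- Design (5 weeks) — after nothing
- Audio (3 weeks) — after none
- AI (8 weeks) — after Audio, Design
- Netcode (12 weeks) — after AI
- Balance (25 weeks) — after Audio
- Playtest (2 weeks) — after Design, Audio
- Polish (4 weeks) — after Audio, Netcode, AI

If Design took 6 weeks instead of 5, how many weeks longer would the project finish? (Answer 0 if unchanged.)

The binding path is Design→AI→Netcode→Polish = 5+8+12+4 = 29; finish at 29 weeks.
Design is on the critical path; changing it to 6 makes that path 30 weeks.
The critical path is still Design→AI→Netcode→Polish; finish is now 30 weeks.
Change in finish: 30 − 29 = +1 weeks.

1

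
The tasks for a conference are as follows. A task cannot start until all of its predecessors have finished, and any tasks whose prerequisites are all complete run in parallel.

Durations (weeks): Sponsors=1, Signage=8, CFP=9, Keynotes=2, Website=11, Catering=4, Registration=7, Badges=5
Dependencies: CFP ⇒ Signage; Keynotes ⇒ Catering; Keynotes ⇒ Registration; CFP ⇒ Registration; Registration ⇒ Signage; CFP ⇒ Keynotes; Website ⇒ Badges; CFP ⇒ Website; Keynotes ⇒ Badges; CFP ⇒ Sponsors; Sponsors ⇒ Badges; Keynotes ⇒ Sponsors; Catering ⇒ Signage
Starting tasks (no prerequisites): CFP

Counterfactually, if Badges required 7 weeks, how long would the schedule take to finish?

27

Actual critical path: CFP→Keynotes→Registration→Signage = 9+2+7+8 = 26 ⇒ 26 weeks.
The longest path through Badges is only 25 weeks, so Badges has float 1.
New critical path: CFP→Website→Badges = 9+11+7 = 27 ⇒ 27 weeks.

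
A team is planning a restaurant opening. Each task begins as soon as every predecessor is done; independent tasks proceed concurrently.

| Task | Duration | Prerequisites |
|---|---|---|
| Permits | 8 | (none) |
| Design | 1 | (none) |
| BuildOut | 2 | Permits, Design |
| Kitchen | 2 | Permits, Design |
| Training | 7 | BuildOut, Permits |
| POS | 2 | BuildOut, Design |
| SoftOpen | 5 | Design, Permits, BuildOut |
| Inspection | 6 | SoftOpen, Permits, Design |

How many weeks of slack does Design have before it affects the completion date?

7

Critical path: Permits→BuildOut→SoftOpen→Inspection = 8+2+5+6 = 21, so the finish is 21 weeks.
Design finishes as early as 1 and must finish by 8.
Float = 21 − 14 = 7.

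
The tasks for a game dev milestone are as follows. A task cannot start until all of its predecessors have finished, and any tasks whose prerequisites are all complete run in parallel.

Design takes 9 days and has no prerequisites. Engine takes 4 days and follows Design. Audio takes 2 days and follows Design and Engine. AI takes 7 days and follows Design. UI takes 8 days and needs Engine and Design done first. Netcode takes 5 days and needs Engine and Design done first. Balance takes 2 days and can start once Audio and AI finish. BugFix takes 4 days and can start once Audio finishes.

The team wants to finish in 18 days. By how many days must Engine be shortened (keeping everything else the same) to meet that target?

Current finish: 21 days; target: 18.
Engine is on every critical path, so each day cut from Engine cuts the finish by one (this holds down to a finish of 18).
Need 21 − 18 = 3 days off Engine → Engine becomes 1 day, finish becomes 18.

3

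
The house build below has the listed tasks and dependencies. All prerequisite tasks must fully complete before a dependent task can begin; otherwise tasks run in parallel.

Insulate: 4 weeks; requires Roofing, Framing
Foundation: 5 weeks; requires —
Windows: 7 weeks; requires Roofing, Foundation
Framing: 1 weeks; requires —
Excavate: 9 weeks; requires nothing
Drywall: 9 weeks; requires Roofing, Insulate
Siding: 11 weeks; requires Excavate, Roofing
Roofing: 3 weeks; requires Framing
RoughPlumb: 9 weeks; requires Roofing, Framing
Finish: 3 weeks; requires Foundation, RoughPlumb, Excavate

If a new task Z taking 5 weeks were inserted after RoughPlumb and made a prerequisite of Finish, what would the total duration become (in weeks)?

21

Originally the schedule takes 20 weeks.
With Z inserted, Finish now waits for max(Foundation, RoughPlumb, Excavate, Z).
New critical path: Framing→Roofing→RoughPlumb→Z→Finish = 1+3+9+5+3 = 21 ⇒ 21 weeks.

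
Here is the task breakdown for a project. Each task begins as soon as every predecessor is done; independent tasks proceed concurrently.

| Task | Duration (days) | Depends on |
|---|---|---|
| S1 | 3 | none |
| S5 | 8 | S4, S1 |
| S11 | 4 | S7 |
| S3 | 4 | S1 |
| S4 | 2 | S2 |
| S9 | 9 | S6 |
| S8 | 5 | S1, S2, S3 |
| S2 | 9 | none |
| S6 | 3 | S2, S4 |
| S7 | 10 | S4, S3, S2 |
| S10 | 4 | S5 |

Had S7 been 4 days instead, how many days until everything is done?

23

Critical path before the change: S2→S4→S7→S11 = 9+2+10+4 = 25 giving 25 days.
S7 lies on that path, so at 4 days the path becomes 19 days.
The binding chain switches to S2→S4→S5→S10 = 9+2+8+4 = 23; finish 23 days.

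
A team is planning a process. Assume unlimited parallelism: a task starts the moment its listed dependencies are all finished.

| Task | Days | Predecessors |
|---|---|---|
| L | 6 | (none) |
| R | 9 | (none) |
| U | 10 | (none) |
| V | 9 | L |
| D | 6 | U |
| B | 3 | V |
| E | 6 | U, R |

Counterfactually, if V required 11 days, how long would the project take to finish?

20

Baseline: L→V→B = 6+9+3 = 18 → 18 days.
V lies on that path, so at 11 days the path becomes 20 days.
The critical path is still L→V→B; finish is now 20 days.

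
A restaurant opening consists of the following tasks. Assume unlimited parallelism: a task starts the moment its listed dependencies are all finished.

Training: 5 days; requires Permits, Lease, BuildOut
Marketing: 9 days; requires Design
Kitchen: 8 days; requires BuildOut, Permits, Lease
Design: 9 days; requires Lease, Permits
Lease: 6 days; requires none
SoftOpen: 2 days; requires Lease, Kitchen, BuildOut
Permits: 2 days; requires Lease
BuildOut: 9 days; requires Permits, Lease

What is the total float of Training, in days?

Lease→Permits→BuildOut→Kitchen→SoftOpen = 6+2+9+8+2 = 27 sets the makespan at 27 days.
Training finishes as early as 22 and must finish by 27.
Slack of Training = 22 − 17 = 5 days.

5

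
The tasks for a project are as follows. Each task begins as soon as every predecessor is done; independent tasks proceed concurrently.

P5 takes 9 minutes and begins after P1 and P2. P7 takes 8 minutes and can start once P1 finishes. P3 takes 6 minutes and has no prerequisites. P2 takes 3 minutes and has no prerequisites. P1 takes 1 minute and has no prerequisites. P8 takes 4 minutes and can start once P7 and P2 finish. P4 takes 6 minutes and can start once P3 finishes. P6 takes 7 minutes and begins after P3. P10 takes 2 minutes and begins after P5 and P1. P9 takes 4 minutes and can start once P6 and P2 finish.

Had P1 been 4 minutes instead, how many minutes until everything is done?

17

The binding path is P3→P6→P9 = 6+7+4 = 17; finish at 17 minutes.
P1 is off the critical path — its longest chain is 13 minutes, giving 4 of slack.
No other chain overtakes it, so the finish is 17 minutes.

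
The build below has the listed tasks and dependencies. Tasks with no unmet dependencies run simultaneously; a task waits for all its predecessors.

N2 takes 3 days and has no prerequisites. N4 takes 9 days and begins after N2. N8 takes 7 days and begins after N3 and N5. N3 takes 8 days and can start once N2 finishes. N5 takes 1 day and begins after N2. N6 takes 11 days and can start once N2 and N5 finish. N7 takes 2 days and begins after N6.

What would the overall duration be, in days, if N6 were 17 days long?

23

The binding path is N2→N3→N8 = 3+8+7 = 18; finish at 18 days.
The longest path through N6 is only 17 days, so N6 has float 1.
The binding chain switches to N2→N5→N6→N7 = 3+1+17+2 = 23; finish 23 days.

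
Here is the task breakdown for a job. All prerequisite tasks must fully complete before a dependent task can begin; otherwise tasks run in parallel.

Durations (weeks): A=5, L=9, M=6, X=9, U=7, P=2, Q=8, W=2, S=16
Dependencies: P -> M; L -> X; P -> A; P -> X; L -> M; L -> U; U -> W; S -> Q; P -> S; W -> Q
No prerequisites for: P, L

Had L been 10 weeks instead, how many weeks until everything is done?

Baseline: L→U→W→Q = 9+7+2+8 = 26 → 26 weeks.
L is on the critical path; changing it to 10 makes that path 27 weeks.
No other chain overtakes it, so the finish is 27 weeks.

27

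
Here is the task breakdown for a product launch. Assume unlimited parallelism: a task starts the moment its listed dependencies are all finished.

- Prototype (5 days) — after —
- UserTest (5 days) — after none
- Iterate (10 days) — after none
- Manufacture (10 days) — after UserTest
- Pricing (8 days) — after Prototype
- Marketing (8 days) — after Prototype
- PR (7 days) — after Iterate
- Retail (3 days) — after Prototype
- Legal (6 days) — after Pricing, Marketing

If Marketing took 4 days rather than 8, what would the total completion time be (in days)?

As given, the longest chain is Prototype→Marketing→Legal = 5+8+6 = 19, so the finish is 19 days.
Marketing is on the critical path; changing it to 4 makes that path 15 days.
Now Prototype→Pricing→Legal = 5+8+6 = 19 is longest, so the finish becomes 19 days.

19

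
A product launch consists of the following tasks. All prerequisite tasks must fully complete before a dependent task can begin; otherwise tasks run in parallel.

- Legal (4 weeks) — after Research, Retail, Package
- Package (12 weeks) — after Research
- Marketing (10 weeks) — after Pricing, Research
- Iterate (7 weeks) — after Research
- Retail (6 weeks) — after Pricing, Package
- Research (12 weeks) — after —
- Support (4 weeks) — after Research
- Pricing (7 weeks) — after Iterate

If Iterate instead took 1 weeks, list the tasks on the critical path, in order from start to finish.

Research, Package, Retail, Legal

As given, the longest chain is Research→Iterate→Pricing→Marketing = 12+7+7+10 = 36, so the finish is 36 weeks.
Iterate is on the critical path; changing it to 1 makes that path 30 weeks.
New critical path: Research→Package→Retail→Legal = 12+12+6+4 = 34 ⇒ 34 weeks.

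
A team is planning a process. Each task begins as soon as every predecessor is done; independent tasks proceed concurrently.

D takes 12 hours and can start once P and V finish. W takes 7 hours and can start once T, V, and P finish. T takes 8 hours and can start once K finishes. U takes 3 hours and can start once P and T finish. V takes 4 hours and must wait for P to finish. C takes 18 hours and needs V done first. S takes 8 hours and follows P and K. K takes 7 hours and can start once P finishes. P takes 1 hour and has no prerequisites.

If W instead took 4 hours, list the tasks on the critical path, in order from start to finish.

Baseline: P→K→T→W = 1+7+8+7 = 23 → 23 hours.
W is on the critical path; changing it to 4 makes that path 20 hours.
Now P→V→C = 1+4+18 = 23 is longest, so the finish becomes 23 hours.

P, V, C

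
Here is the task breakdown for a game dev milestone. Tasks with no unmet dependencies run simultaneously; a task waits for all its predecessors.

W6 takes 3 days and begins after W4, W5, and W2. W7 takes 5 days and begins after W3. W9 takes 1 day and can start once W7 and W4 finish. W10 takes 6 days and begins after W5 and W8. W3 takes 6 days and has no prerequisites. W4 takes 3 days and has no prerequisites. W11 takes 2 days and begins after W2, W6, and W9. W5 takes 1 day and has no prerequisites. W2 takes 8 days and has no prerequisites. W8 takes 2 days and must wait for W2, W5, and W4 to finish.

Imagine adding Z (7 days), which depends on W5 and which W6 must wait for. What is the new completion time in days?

Originally the game dev milestone takes 16 days.
With Z inserted, W6 now waits for max(W4, W5, W2, Z).
New critical path: W2→W8→W10 = 8+2+6 = 16 ⇒ 16 days.

16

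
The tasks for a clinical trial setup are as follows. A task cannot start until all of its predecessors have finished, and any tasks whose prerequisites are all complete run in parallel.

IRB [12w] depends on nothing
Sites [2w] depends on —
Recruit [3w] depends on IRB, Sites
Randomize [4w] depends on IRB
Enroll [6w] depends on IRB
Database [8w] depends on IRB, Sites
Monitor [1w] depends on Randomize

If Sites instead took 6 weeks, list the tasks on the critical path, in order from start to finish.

As given, the longest chain is IRB→Database = 12+8 = 20, so the finish is 20 weeks.
Sites has 10 weeks of float (longest path through it is 10).
That remains the longest chain; total 20 weeks.

IRB, Database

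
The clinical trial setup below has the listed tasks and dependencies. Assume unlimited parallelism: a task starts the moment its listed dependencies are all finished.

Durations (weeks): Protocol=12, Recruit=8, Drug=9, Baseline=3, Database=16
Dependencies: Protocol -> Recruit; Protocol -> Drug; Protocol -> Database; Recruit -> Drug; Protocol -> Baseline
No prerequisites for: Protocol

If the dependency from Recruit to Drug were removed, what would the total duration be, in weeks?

Before: longest chain Protocol→Recruit→Drug = 12+8+9 = 29, finish 29.
Without Recruit→Drug, Drug's earliest start moves from 20 to 12.
New critical path: Protocol→Database = 12+16 = 28 ⇒ 28 weeks.

28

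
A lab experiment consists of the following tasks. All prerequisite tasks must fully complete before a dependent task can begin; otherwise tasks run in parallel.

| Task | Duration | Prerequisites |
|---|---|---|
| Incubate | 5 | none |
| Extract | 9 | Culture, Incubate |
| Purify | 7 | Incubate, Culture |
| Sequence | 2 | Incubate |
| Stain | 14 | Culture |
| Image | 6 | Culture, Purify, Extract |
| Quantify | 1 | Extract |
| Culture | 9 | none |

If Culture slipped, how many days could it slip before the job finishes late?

Culture→Extract→Image = 9+9+6 = 24 sets the makespan at 24 days.
The longest chain containing Culture totals 24 days.
Slack of Culture = 0 − 0 = 0 days.

0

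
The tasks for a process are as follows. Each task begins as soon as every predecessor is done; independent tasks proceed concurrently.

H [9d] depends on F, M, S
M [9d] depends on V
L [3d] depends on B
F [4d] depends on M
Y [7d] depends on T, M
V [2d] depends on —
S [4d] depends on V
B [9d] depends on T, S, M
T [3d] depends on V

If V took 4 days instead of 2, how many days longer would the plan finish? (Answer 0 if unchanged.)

Actual critical path: V→M→F→H = 2+9+4+9 = 24 ⇒ 24 days.
V is on the critical path; changing it to 4 makes that path 26 days.
No other chain overtakes it, so the finish is 26 days.
Change in finish: 26 − 24 = +2 days.

2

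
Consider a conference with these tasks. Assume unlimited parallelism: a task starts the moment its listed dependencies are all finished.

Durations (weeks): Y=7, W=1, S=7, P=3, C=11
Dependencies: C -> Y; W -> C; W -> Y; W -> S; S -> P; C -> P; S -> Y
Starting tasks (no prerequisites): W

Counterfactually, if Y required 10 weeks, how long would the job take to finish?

Critical path before the change: W→C→Y = 1+11+7 = 19 giving 19 weeks.
Y is on the critical path; changing it to 10 makes that path 22 weeks.
The critical path is still W→C→Y; finish is now 22 weeks.

22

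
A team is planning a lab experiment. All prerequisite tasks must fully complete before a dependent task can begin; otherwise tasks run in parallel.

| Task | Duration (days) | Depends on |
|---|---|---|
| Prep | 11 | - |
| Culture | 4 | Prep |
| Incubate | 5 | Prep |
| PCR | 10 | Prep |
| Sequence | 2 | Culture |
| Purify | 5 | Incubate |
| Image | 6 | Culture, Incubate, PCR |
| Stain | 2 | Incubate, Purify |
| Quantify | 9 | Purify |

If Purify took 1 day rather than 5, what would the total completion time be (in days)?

Critical path before the change: Prep→Incubate→Purify→Quantify = 11+5+5+9 = 30 giving 30 days.
Purify lies on that path, so at 1 day the path becomes 26 days.
New critical path: Prep→PCR→Image = 11+10+6 = 27 ⇒ 27 days.

27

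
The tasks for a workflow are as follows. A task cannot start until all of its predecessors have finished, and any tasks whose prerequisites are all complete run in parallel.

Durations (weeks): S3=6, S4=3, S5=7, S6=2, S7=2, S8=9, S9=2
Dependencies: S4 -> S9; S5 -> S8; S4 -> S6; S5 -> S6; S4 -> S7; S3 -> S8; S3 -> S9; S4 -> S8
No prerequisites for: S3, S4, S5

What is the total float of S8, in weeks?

0

Critical path: S5→S8 = 7+9 = 16, so the finish is 16 weeks.
Longest path through S8: 16 weeks (earliest finish 16, latest finish 16).
Slack of S8 = 7 − 7 = 0 weeks.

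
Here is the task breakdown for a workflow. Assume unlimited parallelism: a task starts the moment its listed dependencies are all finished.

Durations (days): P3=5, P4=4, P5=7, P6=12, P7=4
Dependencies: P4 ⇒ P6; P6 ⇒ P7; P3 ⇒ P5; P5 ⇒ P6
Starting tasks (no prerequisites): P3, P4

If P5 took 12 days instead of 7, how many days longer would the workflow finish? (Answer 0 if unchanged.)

5

Baseline: P3→P5→P6→P7 = 5+7+12+4 = 28 → 28 days.
P5 lies on that path, so at 12 days the path becomes 33 days.
No other chain overtakes it, so the finish is 33 days.
Change in finish: 33 − 28 = +5 days.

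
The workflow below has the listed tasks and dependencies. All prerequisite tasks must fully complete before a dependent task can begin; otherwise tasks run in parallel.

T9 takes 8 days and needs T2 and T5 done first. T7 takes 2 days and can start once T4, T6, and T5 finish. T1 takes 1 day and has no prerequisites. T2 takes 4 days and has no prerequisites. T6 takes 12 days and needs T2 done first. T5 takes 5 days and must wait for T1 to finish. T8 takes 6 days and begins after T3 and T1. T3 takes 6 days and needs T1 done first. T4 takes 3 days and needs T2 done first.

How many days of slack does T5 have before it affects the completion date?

4

T2→T6→T7 = 4+12+2 = 18 sets the makespan at 18 days.
Longest path through T5: 14 days (earliest finish 6, latest finish 10).
Slack of T5 = 5 − 1 = 4 days.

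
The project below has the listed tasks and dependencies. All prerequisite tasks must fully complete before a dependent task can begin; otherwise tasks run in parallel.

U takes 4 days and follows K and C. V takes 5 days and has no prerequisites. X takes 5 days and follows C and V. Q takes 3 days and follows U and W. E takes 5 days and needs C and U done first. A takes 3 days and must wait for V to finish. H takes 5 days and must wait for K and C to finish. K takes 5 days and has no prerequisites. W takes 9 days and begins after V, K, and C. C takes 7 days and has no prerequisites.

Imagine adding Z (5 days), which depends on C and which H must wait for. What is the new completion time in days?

19

Originally the job takes 19 days.
With Z inserted, H now waits for max(K, C, Z).
New critical path: C→W→Q = 7+9+3 = 19 ⇒ 19 days.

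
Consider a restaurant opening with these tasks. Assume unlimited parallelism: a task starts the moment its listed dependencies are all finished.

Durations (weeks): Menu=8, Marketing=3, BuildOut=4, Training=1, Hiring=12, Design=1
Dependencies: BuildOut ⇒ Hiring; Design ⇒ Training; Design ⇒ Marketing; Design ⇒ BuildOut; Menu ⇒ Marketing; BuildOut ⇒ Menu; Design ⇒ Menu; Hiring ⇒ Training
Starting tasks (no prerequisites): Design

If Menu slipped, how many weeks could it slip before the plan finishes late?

Design→BuildOut→Hiring→Training = 1+4+12+1 = 18 sets the makespan at 18 weeks.
Menu finishes as early as 13 and must finish by 15.
Slack of Menu = 7 − 5 = 2 weeks.

2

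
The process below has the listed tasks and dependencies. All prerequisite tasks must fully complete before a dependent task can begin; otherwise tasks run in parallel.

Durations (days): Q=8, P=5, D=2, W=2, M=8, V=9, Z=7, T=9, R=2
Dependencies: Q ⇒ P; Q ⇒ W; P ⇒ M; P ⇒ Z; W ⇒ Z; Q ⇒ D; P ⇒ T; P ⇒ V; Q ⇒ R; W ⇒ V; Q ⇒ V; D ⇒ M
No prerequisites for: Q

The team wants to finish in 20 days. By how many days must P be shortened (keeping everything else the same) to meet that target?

Current finish: 22 days; target: 20.
P is on every critical path, so each day cut from P cuts the finish by one (this holds down to a finish of 19).
Need 22 − 20 = 2 days off P → P becomes 3 days, finish becomes 20.

2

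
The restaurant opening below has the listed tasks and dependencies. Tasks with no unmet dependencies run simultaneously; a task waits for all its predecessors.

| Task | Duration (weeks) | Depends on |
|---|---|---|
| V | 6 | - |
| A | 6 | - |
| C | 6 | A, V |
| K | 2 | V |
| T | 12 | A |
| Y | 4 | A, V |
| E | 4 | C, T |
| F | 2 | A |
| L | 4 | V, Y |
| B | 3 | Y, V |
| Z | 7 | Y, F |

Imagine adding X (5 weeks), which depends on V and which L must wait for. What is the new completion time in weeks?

22

Originally the restaurant opening takes 22 weeks.
With X inserted, L now waits for max(V, Y, X).
New critical path: A→T→E = 6+12+4 = 22 ⇒ 22 weeks.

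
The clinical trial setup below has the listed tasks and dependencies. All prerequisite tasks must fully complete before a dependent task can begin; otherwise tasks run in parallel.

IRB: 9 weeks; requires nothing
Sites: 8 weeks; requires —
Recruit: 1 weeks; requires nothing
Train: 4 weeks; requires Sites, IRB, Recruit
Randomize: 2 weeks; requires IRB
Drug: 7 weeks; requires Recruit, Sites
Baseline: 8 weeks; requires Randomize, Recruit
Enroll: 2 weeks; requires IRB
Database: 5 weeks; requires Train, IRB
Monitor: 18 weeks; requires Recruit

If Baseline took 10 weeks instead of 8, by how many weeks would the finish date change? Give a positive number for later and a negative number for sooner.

The binding path is IRB→Randomize→Baseline = 9+2+8 = 19; finish at 19 weeks.
Baseline lies on that path, so at 10 weeks the path becomes 21 weeks.
No other chain overtakes it, so the finish is 21 weeks.
Change in finish: 21 − 19 = +2 weeks.

2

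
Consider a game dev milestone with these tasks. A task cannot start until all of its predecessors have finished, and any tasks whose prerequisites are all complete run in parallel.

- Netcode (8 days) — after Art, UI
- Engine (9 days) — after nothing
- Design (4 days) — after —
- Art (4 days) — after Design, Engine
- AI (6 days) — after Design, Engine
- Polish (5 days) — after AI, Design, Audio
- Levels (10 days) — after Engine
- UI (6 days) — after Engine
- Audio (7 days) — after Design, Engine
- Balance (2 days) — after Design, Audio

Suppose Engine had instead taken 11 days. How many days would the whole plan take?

Critical path before the change: Engine→UI→Netcode = 9+6+8 = 23 giving 23 days.
Engine is on the critical path; changing it to 11 makes that path 25 days.
That remains the longest chain; total 25 days.

25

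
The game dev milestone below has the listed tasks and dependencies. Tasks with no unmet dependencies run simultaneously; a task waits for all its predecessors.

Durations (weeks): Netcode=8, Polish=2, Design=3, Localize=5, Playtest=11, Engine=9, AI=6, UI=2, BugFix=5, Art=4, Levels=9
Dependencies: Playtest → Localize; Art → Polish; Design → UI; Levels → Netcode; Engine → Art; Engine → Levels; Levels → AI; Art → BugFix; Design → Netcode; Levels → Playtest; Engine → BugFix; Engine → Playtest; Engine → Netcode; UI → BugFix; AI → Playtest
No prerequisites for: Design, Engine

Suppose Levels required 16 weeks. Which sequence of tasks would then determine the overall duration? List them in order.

Engine, Levels, AI, Playtest, Localize

Critical path before the change: Engine→Levels→AI→Playtest→Localize = 9+9+6+11+5 = 40 giving 40 weeks.
Levels is on the critical path; changing it to 16 makes that path 47 weeks.
That remains the longest chain; total 47 weeks.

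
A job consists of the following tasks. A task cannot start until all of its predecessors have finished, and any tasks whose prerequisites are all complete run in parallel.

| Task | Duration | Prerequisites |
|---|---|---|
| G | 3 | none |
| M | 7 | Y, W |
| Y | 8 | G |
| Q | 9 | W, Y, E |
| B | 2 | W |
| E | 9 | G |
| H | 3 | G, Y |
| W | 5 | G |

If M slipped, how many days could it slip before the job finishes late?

G→E→Q = 3+9+9 = 21 sets the makespan at 21 days.
Longest path through M: 18 days (earliest finish 18, latest finish 21).
Slack of M = 14 − 11 = 3 days.

3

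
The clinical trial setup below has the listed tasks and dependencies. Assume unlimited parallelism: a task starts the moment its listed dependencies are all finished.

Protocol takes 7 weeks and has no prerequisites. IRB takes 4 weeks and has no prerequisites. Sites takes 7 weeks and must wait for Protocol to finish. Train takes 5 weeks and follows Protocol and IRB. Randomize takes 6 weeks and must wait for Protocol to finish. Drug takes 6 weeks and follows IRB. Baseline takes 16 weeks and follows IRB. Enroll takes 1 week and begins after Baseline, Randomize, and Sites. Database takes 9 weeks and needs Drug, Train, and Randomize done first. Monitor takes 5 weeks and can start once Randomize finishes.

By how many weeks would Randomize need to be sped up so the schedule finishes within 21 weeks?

Current finish: 22 weeks; target: 21.
Randomize is on every critical path, so each week cut from Randomize cuts the finish by one (this holds down to a finish of 21).
Need 22 − 21 = 1 week off Randomize → Randomize becomes 5 weeks, finish becomes 21.

1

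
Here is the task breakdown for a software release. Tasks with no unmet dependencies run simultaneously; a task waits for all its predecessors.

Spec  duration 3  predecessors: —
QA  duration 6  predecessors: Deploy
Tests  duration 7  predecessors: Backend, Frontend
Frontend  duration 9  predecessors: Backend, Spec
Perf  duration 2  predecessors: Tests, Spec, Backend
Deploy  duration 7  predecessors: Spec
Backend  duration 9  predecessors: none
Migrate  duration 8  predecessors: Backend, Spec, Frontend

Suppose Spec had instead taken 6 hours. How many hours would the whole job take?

27

As given, the longest chain is Backend→Frontend→Tests→Perf = 9+9+7+2 = 27, so the finish is 27 hours.
The longest path through Spec is only 21 hours, so Spec has float 6.
The critical path is still Backend→Frontend→Tests→Perf; finish is now 27 hours.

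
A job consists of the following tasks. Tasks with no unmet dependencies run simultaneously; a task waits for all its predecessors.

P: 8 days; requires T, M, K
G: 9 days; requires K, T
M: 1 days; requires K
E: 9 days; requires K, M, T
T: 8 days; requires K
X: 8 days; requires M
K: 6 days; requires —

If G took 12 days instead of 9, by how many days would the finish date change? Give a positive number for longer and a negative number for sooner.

3

Actual critical path: K→T→G = 6+8+9 = 23 ⇒ 23 days.
Since G is critical, the +3 change carries straight to that chain (now 26 days).
No other chain overtakes it, so the finish is 26 days.
Change in finish: 26 − 23 = +3 days.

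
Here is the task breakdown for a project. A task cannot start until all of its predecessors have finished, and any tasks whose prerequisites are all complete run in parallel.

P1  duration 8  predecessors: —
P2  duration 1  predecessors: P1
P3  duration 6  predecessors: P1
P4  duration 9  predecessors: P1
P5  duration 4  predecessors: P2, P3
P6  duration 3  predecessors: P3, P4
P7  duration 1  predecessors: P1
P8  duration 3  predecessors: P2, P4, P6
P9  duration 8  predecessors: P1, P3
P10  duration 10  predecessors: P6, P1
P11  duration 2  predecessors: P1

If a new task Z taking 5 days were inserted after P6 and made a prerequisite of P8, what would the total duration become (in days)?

30

Originally the project takes 30 days.
With Z inserted, P8 now waits for max(P2, P4, P6, Z).
New critical path: P1→P4→P6→P10 = 8+9+3+10 = 30 ⇒ 30 days.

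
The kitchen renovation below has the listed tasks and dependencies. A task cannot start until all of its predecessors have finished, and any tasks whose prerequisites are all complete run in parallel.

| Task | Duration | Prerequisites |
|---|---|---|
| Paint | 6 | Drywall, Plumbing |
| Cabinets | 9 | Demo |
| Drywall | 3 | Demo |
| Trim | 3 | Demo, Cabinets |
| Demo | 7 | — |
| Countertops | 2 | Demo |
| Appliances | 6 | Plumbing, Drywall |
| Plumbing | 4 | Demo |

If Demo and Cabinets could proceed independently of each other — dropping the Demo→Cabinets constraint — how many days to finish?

With the dependency in place, Demo→Cabinets→Trim = 7+9+3 = 19 sets the finish at 19 days.
Without Demo→Cabinets, Cabinets's earliest start moves from 7 to 0.
After: Demo→Plumbing→Paint = 7+4+6 = 17 → 17 days.

17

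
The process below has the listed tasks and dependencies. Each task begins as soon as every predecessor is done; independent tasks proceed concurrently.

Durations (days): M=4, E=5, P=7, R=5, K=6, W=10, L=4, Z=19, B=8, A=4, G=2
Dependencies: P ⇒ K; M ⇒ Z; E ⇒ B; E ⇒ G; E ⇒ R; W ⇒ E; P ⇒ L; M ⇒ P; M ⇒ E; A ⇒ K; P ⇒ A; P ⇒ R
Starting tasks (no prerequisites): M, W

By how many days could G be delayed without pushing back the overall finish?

6

The longest chain is M→Z = 4+19 = 23; overall finish 23 days.
G finishes as early as 17 and must finish by 23.
Slack of G = 21 − 15 = 6 days.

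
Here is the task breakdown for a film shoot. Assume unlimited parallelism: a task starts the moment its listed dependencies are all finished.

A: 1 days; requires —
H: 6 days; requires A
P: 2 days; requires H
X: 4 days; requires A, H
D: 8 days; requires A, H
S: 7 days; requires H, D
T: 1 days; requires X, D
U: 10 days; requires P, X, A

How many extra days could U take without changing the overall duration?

A→H→D→S = 1+6+8+7 = 22 sets the makespan at 22 days.
Longest path through U: 21 days (earliest finish 21, latest finish 22).
Float = 22 − 21 = 1.

1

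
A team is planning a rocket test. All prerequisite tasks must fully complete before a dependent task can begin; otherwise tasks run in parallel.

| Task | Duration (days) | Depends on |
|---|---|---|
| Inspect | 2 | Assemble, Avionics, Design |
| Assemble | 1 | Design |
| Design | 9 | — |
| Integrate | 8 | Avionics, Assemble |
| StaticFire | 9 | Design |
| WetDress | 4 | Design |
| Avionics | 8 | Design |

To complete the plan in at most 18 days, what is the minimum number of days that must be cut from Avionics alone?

7

Current finish: 25 days; target: 18.
Avionics is on every critical path, so each day cut from Avionics cuts the finish by one (this holds down to a finish of 18).
Need 25 − 18 = 7 days off Avionics → Avionics becomes 1 day, finish becomes 18.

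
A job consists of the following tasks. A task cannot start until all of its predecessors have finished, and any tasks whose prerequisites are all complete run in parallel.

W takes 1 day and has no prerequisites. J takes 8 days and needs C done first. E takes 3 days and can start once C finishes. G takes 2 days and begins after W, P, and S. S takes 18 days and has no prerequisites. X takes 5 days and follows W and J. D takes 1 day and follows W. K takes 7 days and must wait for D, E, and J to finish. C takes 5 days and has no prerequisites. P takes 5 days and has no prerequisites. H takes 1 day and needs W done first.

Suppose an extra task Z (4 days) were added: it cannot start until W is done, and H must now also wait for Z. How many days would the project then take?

20

Originally the project takes 20 days.
With Z inserted, H now waits for max(W, Z).
New critical path: S→G = 18+2 = 20 ⇒ 20 days.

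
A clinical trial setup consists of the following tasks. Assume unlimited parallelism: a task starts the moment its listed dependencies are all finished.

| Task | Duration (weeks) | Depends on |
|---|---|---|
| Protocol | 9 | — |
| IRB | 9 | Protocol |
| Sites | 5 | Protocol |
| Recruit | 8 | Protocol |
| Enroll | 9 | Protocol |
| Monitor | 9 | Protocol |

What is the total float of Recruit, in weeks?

1

The longest chain is Protocol→IRB = 9+9 = 18; overall finish 18 weeks.
Recruit finishes as early as 17 and must finish by 18.
Slack of Recruit = 10 − 9 = 1 week.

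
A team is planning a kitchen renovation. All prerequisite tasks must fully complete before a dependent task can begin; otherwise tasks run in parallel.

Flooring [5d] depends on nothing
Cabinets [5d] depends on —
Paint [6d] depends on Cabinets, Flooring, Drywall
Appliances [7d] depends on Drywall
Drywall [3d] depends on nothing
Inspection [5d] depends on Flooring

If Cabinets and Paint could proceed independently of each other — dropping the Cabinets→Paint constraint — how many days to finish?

11

Original critical path: Flooring→Paint = 5+6 = 11 ⇒ 11 days.
Dropping Cabinets→Paint doesn't change Paint's earliest start (5); another predecessor still binds.
New critical path: Flooring→Paint = 5+6 = 11 ⇒ 11 days.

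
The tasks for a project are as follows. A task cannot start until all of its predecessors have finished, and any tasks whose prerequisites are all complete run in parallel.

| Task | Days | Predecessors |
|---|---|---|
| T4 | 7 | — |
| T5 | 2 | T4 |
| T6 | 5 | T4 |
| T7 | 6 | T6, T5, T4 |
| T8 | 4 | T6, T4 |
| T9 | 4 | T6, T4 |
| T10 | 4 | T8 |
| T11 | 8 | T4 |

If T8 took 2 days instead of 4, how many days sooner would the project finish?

2

Baseline: T4→T6→T8→T10 = 7+5+4+4 = 20 → 20 days.
T8 is on the critical path; changing it to 2 makes that path 18 days.
Now T4→T6→T7 = 7+5+6 = 18 is longest, so the finish becomes 18 days.
Change in finish: 18 − 20 = -2 days.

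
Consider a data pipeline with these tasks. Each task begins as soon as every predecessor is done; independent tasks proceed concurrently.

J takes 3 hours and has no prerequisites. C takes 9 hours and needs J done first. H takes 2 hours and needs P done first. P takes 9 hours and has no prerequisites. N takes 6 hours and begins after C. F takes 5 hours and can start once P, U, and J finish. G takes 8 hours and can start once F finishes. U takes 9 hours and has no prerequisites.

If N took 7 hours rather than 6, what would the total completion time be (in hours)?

22

Critical path before the change: P→F→G = 9+5+8 = 22 giving 22 hours.
The longest path through N is only 18 hours, so N has float 4.
The critical path is still P→F→G; finish is now 22 hours.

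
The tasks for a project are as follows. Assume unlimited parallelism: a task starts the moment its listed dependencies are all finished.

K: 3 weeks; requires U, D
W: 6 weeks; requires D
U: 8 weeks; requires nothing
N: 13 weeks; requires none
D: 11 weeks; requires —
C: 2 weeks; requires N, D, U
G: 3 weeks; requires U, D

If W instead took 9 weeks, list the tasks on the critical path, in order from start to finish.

D, W

Baseline: D→W = 11+6 = 17 → 17 weeks.
W lies on that path, so at 9 weeks the path becomes 20 weeks.
The critical path is still D→W; finish is now 20 weeks.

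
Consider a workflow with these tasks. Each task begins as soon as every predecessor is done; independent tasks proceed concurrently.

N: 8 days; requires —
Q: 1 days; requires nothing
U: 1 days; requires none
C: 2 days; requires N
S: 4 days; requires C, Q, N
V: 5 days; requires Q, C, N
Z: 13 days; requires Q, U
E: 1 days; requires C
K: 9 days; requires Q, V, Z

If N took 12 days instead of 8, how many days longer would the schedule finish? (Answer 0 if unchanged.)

Critical path before the change: N→C→V→K = 8+2+5+9 = 24 giving 24 days.
N is on the critical path; changing it to 12 makes that path 28 days.
That remains the longest chain; total 28 days.
Change in finish: 28 − 24 = +4 days.

4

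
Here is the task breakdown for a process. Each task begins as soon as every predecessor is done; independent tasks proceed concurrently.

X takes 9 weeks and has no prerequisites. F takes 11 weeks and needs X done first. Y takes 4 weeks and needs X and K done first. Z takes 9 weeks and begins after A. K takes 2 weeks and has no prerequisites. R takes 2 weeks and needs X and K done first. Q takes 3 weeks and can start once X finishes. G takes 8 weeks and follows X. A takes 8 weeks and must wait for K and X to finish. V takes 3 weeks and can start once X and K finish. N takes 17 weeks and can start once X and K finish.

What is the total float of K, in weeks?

Critical path: X→A→Z = 9+8+9 = 26, so the finish is 26 weeks.
Longest path through K: 19 weeks (earliest finish 2, latest finish 9).
Slack of K = 7 − 0 = 7 weeks.

7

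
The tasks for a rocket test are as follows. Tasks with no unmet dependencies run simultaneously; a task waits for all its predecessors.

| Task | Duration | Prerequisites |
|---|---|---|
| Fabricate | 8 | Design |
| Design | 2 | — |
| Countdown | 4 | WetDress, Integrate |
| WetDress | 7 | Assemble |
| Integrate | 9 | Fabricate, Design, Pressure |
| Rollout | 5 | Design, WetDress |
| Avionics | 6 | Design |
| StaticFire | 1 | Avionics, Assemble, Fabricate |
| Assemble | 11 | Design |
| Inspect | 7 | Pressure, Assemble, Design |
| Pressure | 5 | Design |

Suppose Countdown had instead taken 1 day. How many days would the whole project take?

The binding path is Design→Assemble→WetDress→Rollout = 2+11+7+5 = 25; finish at 25 days.
Countdown has 1 day of float (longest path through it is 24).
That remains the longest chain; total 25 days.

25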